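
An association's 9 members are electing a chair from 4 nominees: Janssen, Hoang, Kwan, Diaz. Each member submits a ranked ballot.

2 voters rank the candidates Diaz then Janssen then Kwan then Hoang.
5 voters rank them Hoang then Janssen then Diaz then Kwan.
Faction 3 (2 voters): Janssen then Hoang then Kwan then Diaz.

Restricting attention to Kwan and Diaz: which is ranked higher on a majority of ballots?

Diaz

Ballots ranking Kwan above Diaz: 2.
Ballots ranking Diaz above Kwan: 9 − 2 = 7.
Diaz wins the head-to-head 7–2.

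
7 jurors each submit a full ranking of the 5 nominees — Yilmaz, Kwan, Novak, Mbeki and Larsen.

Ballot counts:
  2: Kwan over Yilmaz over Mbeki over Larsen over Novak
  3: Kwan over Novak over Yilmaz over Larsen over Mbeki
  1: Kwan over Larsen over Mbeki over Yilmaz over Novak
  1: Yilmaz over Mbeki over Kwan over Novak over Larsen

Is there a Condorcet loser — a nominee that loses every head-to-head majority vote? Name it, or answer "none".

Pairwise majorities:
Yilmaz vs Kwan: Kwan wins 6–1.
Yilmaz vs Novak: 4 to 3, Yilmaz.
Yilmaz vs Mbeki: Yilmaz preferred on 2+3+1 = 6 ballots; Yilmaz wins 6–1.
Yilmaz–Larsen: Yilmaz 6–1.
Kwan vs Novak: Kwan wins 7–0.
Kwan vs Mbeki: Kwan, 6–1.
Kwan vs Larsen: Kwan is ranked higher on 2+3+1+1 = 7 ballots, Larsen on 0. Kwan wins 7–0.
Novak vs Mbeki: Mbeki wins 4–3.
Novak vs Larsen: Novak preferred on 3+1 = 4 ballots; Novak wins 4–3.
Mbeki vs Larsen: 3 to 4, Larsen.
No nominee is winless: Yilmaz beats Novak; Kwan beats Yilmaz; Novak beats Larsen; Mbeki beats Novak; Larsen beats Mbeki. There is no Condorcet loser.

none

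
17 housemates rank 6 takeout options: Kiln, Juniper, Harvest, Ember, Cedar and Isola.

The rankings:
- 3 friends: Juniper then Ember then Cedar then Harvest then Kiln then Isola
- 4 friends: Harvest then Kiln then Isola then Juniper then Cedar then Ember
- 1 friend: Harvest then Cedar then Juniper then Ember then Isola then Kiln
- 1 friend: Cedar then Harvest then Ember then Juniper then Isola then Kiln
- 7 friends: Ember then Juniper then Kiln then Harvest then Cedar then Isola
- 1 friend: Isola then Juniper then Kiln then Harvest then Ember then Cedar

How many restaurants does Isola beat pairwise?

Isola against each rival (17 friends):
Isola–Kiln: Kiln 14–3.
Isola vs Juniper: 5 to 12, Juniper.
Isola vs Harvest: Harvest wins 16–1.
Isola vs Ember: Ember, 12–5.
Isola–Cedar: Cedar 12–5.
Isola beats no one; loses to Kiln, Juniper, Harvest, Ember, Cedar — 0 pairwise wins.

0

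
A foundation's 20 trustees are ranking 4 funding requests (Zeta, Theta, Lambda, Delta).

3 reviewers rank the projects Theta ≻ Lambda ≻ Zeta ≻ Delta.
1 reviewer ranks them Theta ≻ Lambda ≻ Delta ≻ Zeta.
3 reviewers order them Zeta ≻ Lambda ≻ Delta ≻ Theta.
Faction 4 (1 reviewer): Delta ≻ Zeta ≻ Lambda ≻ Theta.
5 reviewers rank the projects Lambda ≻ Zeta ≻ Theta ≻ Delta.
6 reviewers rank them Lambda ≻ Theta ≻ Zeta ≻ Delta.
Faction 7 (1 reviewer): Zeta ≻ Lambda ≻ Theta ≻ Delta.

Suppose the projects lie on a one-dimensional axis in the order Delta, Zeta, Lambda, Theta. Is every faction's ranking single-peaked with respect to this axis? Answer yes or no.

Axis positions: Delta=1, Zeta=2, Lambda=3, Theta=4.
Faction 1 (peak Theta at position 4): ranking walks positions 4-3-2-1, expanding outward from the peak — single-peaked.
Faction 2: ranking walks positions 4-3-1-2; Delta is ranked above Zeta even though Zeta lies between Delta and the peak Theta on the axis — preferences dip and rise again. Not single-peaked.
Faction 3 (peak Zeta at position 2): ranking walks positions 2-3-1-4, expanding outward from the peak — single-peaked.
Faction 4 (peak Delta at position 1): ranking walks positions 1-2-3-4, expanding outward from the peak — single-peaked.
Faction 5 (peak Lambda at position 3): ranking walks positions 3-2-4-1, expanding outward from the peak — single-peaked.
Faction 6 (peak Lambda at position 3): ranking walks positions 3-4-2-1, expanding outward from the peak — single-peaked.
Faction 7 (peak Zeta at position 2): ranking walks positions 2-3-4-1, expanding outward from the peak — single-peaked.
Faction 2 violates single-peakedness, so the profile is not single-peaked on this axis.

no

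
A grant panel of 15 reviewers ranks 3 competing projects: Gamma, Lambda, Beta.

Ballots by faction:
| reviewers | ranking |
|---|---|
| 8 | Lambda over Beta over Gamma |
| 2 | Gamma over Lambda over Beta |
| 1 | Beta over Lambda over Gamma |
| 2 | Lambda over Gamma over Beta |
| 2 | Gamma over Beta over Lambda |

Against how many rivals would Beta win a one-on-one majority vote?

1

Beta against each rival (15 reviewers):
Beta vs Gamma: Beta wins 9–6.
Beta vs Lambda: Lambda, 12–3.
Beta beats Gamma; loses to Lambda — 1 pairwise win.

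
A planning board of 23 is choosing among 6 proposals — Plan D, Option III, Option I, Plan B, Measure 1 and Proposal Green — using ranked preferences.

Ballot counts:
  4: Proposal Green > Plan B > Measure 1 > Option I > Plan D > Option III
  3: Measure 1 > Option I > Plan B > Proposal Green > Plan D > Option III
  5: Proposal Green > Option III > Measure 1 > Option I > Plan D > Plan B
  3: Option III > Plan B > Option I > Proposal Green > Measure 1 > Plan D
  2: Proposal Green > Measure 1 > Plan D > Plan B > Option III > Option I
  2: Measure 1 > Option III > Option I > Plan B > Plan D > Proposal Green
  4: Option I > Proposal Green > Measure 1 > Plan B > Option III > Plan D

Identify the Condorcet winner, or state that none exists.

none

Check each pair by majority over 23 ballots:
Plan D vs Option III: 9 to 14, Option III.
Plan D vs Option I: 2 for Plan D, 21 for Option I — Option I by 21–2.
Plan D vs Plan B: 7 to 16, Plan B.
Plan D vs Measure 1: 0 to 23, Measure 1.
Plan D vs Proposal Green: Plan D preferred on 2 ballots; Proposal Green wins 21–2.
Option III vs Option I: 12 to 11, Option III.
Option III vs Plan B: 10 to 13, Plan B.
Option III vs Measure 1: Option III preferred on 5+3 = 8 ballots; Measure 1 wins 15–8.
Option III vs Proposal Green: Option III preferred on 3+2 = 5 ballots; Proposal Green wins 18–5.
Option I vs Plan B: 3+5+2+4 = 14 for Option I, 9 for Plan B — Option I by 14–9.
Option I vs Measure 1: 3+4 = 7 for Option I, 16 for Measure 1 — Measure 1 by 16–7.
Option I vs Proposal Green: 3+3+2+4 = 12 for Option I, 11 for Proposal Green — Option I by 12–11.
Plan B vs Measure 1: Plan B is ranked higher on 4+3 = 7 ballots, Measure 1 on 16. Measure 1 wins 16–7.
Plan B vs Proposal Green: 3+3+2 = 8 for Plan B, 15 for Proposal Green — Proposal Green by 15–8.
Measure 1 vs Proposal Green: 5 to 18, Proposal Green.
Every option loses at least once (Plan D loses to Option III; Option III loses to Plan B; Option I loses to Option III; Plan B loses to Option I; Measure 1 loses to Proposal Green; Proposal Green loses to Option I). The majority relation contains the cycle Option III beats Option I beats Plan B beats Option III, so there is no Condorcet winner.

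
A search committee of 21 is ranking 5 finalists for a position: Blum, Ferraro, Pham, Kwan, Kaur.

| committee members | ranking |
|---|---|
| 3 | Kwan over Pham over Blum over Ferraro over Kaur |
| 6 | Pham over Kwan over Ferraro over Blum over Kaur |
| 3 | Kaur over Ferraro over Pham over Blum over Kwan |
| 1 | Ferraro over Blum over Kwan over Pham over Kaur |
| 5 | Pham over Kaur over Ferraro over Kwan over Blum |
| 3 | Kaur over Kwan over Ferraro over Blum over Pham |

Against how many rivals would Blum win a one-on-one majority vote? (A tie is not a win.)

Blum against each rival (21 committee members):
Blum–Ferraro: Ferraro 18–3.
Blum vs Pham: Blum preferred on 1+3 = 4 ballots; Pham wins 17–4.
Blum vs Kwan: 3+1 = 4 for Blum, 17 for Kwan — Kwan by 17–4.
Blum vs Kaur: 3+6+1 = 10 for Blum, 11 for Kaur — Kaur by 11–10.
Blum beats no one; loses to Ferraro, Pham, Kwan, Kaur — 0 pairwise wins.

0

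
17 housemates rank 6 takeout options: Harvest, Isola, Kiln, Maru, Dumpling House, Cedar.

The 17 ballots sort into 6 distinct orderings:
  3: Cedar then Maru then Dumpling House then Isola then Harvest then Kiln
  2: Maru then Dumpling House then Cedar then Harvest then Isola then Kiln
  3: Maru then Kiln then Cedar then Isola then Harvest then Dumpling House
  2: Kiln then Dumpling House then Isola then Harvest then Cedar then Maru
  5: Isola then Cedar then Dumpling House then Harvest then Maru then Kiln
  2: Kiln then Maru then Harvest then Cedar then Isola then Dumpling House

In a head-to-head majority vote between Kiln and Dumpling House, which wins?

Dumpling House

Ballots ranking Kiln above Dumpling House: 3 + 2 + 2 = 7.
Ballots ranking Dumpling House above Kiln: 17 − 7 = 10.
Dumpling House wins the head-to-head 10–7.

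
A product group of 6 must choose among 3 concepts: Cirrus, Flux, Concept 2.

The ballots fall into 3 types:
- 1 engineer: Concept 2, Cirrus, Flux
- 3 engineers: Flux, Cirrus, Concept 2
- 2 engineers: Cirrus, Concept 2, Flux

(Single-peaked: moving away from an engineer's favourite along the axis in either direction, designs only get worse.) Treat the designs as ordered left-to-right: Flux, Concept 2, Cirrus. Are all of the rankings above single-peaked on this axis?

no

Axis positions: Flux=1, Concept 2=2, Cirrus=3.
Type 1 (peak Concept 2 at position 2): ranking walks positions 2-3-1, expanding outward from the peak — single-peaked.
Type 2: ranking walks positions 1-3-2; Cirrus is ranked above Concept 2 even though Concept 2 lies between Cirrus and the peak Flux on the axis — preferences dip and rise again. Not single-peaked.
Type 3 (peak Cirrus at position 3): ranking walks positions 3-2-1, expanding outward from the peak — single-peaked.
Type 2 violates single-peakedness, so the profile is not single-peaked on this axis.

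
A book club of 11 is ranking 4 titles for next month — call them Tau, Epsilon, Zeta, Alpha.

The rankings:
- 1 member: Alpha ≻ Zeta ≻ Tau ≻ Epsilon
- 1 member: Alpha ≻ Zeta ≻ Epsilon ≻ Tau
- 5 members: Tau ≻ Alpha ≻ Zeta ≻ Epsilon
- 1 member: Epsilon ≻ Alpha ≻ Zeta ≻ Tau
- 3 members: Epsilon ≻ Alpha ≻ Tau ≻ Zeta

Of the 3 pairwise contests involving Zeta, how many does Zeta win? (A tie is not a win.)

Zeta against each rival (11 members):
Zeta vs Tau: 1+1+1 = 3 for Zeta, 8 for Tau — Tau by 8–3.
Zeta vs Epsilon: Zeta, 7–4.
Zeta vs Alpha: Zeta preferred on 0 ballots; Alpha wins 11–0.
Zeta beats Epsilon; loses to Tau, Alpha — 1 pairwise win.

1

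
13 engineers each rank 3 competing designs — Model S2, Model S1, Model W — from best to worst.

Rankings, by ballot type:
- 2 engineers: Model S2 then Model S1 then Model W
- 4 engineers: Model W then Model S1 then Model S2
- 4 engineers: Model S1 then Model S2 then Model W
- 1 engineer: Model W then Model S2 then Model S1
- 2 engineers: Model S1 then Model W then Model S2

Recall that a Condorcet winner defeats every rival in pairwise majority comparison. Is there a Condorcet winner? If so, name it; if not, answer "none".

Check each pair by majority over 13 ballots:
Model S2 vs Model S1: Model S2 is ranked higher on 2+1 = 3 ballots, Model S1 on 10. Model S1 wins 10–3.
Model S2 vs Model W: 2+4 = 6 for Model S2, 7 for Model W — Model W by 7–6.
Model S1 vs Model W: 2+4+2 = 8 for Model S1, 5 for Model W — Model S1 by 8–5.
Model S1 wins every pairwise contest, so Model S1 is the Condorcet winner.

Model S1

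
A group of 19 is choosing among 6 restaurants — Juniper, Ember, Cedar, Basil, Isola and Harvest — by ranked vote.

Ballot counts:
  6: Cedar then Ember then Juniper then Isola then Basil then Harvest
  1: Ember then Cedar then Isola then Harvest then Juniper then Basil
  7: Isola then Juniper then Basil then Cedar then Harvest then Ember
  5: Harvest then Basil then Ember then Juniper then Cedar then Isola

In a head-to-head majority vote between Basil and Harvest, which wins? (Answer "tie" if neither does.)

Basil

Ballots ranking Basil above Harvest: 6 + 7 = 13.
Ballots ranking Harvest above Basil: 19 − 13 = 6.
Basil wins the head-to-head 13–6.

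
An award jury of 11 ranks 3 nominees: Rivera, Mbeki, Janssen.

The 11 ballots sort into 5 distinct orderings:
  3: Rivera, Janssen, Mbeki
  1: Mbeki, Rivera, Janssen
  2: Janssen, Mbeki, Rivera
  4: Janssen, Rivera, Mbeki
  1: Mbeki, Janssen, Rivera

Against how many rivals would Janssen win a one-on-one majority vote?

2

Janssen against each rival (11 jurors):
Janssen–Rivera: Janssen 7–4.
Janssen vs Mbeki: Janssen preferred on 3+2+4 = 9 ballots; Janssen wins 9–2.
Janssen beats Rivera, Mbeki — 2 pairwise wins.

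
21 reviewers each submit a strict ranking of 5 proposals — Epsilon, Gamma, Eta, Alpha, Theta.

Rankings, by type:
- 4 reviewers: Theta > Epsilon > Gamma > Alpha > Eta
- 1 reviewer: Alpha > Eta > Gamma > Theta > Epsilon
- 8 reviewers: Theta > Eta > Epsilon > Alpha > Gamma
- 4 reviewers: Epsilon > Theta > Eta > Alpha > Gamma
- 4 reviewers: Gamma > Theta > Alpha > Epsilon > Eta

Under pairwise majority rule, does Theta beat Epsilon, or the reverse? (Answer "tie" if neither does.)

Ballots ranking Theta above Epsilon: 4 + 1 + 8 + 4 = 17.
Ballots ranking Epsilon above Theta: 21 − 17 = 4.
Theta wins the head-to-head 17–4.

Theta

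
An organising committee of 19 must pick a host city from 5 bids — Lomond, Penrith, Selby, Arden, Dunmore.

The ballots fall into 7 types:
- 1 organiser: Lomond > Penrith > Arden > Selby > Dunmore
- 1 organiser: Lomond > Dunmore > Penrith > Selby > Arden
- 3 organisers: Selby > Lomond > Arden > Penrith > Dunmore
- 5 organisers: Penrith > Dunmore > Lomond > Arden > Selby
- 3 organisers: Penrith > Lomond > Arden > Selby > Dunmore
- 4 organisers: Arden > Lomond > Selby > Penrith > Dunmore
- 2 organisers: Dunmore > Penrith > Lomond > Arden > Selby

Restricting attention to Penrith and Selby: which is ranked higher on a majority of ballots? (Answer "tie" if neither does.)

Ballots ranking Penrith above Selby: 1 + 1 + 5 + 3 + 2 = 12.
Ballots ranking Selby above Penrith: 19 − 12 = 7.
Penrith wins the head-to-head 12–7.

Penrith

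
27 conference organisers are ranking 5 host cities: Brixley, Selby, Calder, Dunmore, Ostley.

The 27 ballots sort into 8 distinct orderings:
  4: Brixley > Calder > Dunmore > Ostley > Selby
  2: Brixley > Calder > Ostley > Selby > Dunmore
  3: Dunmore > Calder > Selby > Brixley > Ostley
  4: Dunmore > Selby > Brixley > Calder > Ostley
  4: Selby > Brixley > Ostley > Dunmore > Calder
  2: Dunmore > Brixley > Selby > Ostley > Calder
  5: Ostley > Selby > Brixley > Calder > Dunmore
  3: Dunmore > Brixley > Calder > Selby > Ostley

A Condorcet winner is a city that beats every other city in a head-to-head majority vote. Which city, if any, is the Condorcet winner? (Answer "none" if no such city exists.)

none

Pairwise majorities:
Brixley vs Selby: Selby, 16–11.
Brixley vs Calder: Brixley, 24–3.
Brixley–Dunmore: Brixley 15–12.
Brixley vs Ostley: Brixley, 22–5.
Selby vs Calder: Selby, 15–12.
Selby vs Dunmore: Dunmore wins 16–11.
Selby–Ostley: Selby 16–11.
Calder vs Dunmore: Dunmore, 16–11.
Calder–Ostley: Calder 16–11.
Dunmore vs Ostley: Dunmore wins 16–11.
No city is unbeaten: Brixley loses to Selby; Selby loses to Dunmore; Calder loses to Brixley; Dunmore loses to Brixley; Ostley loses to Brixley. In particular Brixley > Dunmore > Selby > Brixley is a majority cycle — no Condorcet winner exists.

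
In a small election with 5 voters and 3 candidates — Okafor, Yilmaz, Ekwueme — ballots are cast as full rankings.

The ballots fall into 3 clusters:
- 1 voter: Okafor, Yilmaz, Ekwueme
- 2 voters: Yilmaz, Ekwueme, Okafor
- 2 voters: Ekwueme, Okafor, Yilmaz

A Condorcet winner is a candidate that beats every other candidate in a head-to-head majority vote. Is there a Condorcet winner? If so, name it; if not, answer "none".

none

Head-to-head results (5 voters):
Okafor vs Yilmaz: 3 to 2, Okafor.
Okafor vs Ekwueme: Okafor preferred on 1 ballot; Ekwueme wins 4–1.
Yilmaz vs Ekwueme: 3 to 2, Yilmaz.
Each candidate drops at least one matchup (Okafor loses to Ekwueme; Yilmaz loses to Okafor; Ekwueme loses to Yilmaz); the cycle Okafor → Yilmaz → Ekwueme → Okafor rules out a Condorcet winner.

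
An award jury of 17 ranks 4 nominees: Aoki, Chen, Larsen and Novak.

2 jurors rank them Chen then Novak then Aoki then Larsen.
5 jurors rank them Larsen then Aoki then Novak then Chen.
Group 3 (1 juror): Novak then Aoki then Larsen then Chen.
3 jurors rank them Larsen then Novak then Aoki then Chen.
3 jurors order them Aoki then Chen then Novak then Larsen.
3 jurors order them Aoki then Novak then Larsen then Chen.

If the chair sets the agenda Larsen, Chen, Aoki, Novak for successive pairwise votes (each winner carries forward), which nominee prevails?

Round 1: Larsen vs Chen — 12–5, Larsen advances.
Round 2: Larsen vs Aoki — 8–9, Aoki advances.
Round 3: Aoki vs Novak — 11–6, Aoki advances.
Aoki survives the agenda.

Aoki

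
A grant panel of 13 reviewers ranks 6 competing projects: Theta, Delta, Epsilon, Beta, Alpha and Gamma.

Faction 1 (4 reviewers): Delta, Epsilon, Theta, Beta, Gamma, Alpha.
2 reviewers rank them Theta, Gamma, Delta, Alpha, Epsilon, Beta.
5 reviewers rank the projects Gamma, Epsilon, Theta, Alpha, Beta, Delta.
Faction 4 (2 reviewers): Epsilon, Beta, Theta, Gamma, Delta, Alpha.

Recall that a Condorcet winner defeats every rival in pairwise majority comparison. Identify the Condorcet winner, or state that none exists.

Head-to-head results (13 reviewers):
Theta vs Delta: Theta, 9–4.
Theta vs Epsilon: Epsilon wins 11–2.
Theta vs Beta: Theta is ranked higher on 4+2+5 = 11 ballots, Beta on 2. Theta wins 11–2.
Theta vs Alpha: Theta preferred on 4+2+5+2 = 13 ballots; Theta wins 13–0.
Theta vs Gamma: Theta preferred on 4+2+2 = 8 ballots; Theta wins 8–5.
Delta vs Epsilon: 4+2 = 6 for Delta, 7 for Epsilon — Epsilon by 7–6.
Delta vs Beta: 4+2 = 6 for Delta, 7 for Beta — Beta by 7–6.
Delta vs Alpha: Delta is ranked higher on 4+2+2 = 8 ballots, Alpha on 5. Delta wins 8–5.
Delta vs Gamma: 4 to 9, Gamma.
Epsilon vs Beta: Epsilon is ranked higher on 4+2+5+2 = 13 ballots, Beta on 0. Epsilon wins 13–0.
Epsilon vs Alpha: Epsilon, 11–2.
Epsilon–Gamma: Gamma 7–6.
Beta vs Alpha: 4+2 = 6 for Beta, 7 for Alpha — Alpha by 7–6.
Beta vs Gamma: Gamma wins 7–6.
Alpha vs Gamma: Gamma wins 13–0.
Each project drops at least one matchup (Theta loses to Epsilon; Delta loses to Theta; Epsilon loses to Gamma; Beta loses to Theta; Alpha loses to Theta; Gamma loses to Theta); the cycle Theta > Gamma > Epsilon > Theta rules out a Condorcet winner.

none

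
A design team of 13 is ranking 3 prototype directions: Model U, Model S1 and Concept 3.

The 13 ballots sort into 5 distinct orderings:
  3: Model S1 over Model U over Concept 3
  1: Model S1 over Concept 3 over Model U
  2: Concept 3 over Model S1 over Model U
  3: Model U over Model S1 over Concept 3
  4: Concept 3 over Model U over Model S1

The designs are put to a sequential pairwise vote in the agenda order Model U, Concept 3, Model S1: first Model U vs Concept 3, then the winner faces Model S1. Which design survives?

Model S1

Round 1: Model U vs Concept 3 — 6–7, Concept 3 advances.
Round 2: Concept 3 vs Model S1 — 6–7, Model S1 advances.
The agenda winner is Model S1.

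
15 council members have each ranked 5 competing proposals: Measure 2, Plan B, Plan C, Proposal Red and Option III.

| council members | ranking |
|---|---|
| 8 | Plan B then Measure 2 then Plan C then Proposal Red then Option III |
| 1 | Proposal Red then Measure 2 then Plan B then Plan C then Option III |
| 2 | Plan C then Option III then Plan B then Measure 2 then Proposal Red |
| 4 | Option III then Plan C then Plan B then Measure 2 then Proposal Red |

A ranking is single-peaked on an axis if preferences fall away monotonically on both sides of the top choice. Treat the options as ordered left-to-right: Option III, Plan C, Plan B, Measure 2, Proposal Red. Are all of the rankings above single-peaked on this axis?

Axis positions: Option III=1, Plan C=2, Plan B=3, Measure 2=4, Proposal Red=5.
Ballot type 1 (peak Plan B at position 3): ranking walks positions 3-4-2-5-1, expanding outward from the peak — single-peaked.
Ballot type 2 (peak Proposal Red at position 5): ranking walks positions 5-4-3-2-1, expanding outward from the peak — single-peaked.
Ballot type 3 (peak Plan C at position 2): ranking walks positions 2-1-3-4-5, expanding outward from the peak — single-peaked.
Ballot type 4 (peak Option III at position 1): ranking walks positions 1-2-3-4-5, expanding outward from the peak — single-peaked.
Every ranking is single-peaked on this axis.

yes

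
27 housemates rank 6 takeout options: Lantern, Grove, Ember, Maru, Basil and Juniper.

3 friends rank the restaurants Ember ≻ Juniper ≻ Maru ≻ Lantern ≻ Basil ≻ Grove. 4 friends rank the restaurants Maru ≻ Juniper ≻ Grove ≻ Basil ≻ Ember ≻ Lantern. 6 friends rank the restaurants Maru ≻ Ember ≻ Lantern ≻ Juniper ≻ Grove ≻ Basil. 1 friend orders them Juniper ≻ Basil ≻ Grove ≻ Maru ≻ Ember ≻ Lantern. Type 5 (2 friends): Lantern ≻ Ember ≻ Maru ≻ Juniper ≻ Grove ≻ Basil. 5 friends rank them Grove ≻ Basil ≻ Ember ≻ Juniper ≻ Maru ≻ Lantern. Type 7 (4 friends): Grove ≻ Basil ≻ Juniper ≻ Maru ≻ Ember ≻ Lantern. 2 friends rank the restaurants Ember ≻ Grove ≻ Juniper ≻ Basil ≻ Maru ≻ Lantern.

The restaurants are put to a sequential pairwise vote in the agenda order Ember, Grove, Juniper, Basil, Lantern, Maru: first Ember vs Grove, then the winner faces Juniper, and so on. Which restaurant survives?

Round 1: Ember vs Grove — 13–14, Grove advances.
Round 2: Grove vs Juniper — 11–16, Juniper advances.
Round 3: Juniper vs Basil — 18–9, Juniper advances.
Round 4: Juniper vs Lantern — 19–8, Juniper advances.
Round 5: Juniper vs Maru — 15–12, Juniper advances.
Juniper survives the agenda.

Juniper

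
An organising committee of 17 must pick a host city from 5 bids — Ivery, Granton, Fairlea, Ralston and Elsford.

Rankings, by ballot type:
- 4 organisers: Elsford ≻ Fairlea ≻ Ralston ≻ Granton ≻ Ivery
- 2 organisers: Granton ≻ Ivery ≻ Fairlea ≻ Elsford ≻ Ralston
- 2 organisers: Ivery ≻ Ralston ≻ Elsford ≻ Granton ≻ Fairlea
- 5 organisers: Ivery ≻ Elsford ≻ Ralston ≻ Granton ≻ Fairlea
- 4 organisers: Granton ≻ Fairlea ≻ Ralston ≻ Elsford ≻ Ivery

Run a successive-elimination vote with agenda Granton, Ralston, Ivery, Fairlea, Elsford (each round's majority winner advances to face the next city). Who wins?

Round 1: Granton vs Ralston — 6–11, Ralston advances.
Round 2: Ralston vs Ivery — 8–9, Ivery advances.
Round 3: Ivery vs Fairlea — 9–8, Ivery advances.
Round 4: Ivery vs Elsford — 9–8, Ivery advances.
Ivery survives the agenda.

Ivery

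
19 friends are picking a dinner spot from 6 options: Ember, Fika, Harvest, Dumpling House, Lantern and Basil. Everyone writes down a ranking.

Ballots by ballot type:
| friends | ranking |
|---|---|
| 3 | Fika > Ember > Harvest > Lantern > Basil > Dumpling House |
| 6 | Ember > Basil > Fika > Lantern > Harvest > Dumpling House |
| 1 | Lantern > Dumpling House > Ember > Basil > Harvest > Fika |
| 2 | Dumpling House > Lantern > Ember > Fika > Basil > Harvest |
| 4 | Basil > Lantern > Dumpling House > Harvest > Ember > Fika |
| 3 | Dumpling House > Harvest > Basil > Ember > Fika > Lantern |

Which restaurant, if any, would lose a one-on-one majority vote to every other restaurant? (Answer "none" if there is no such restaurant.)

Harvest

Pairwise majorities:
Ember vs Fika: Ember wins 16–3.
Ember vs Harvest: Ember, 12–7.
Ember vs Dumpling House: Dumpling House wins 10–9.
Ember vs Lantern: Ember, 12–7.
Ember vs Basil: Ember preferred on 3+6+1+2 = 12 ballots; Ember wins 12–7.
Fika vs Harvest: 3+6+2 = 11 for Fika, 8 for Harvest — Fika by 11–8.
Fika vs Dumpling House: 9 to 10, Dumpling House.
Fika vs Lantern: Fika wins 12–7.
Fika–Basil: Basil 14–5.
Harvest vs Dumpling House: Dumpling House, 10–9.
Harvest–Lantern: Lantern 13–6.
Harvest vs Basil: Basil, 13–6.
Dumpling House vs Lantern: 5 to 14, Lantern.
Dumpling House–Basil: Basil 13–6.
Lantern vs Basil: Basil wins 13–6.
Only Harvest has no wins; Harvest is the Condorcet loser.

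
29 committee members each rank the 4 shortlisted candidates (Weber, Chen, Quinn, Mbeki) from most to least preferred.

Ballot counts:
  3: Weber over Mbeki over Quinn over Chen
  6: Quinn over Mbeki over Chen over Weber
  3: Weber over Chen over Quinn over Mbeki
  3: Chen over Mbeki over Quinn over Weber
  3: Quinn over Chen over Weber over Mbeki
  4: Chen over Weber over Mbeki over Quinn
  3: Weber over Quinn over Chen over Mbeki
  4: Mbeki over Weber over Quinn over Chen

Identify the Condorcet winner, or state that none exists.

Pairwise majorities:
Weber vs Chen: Weber preferred on 3+3+3+4 = 13 ballots; Chen wins 16–13.
Weber vs Quinn: Weber preferred on 3+3+4+3+4 = 17 ballots; Weber wins 17–12.
Weber vs Mbeki: 16 to 13, Weber.
Chen vs Quinn: 3+3+4 = 10 for Chen, 19 for Quinn — Quinn by 19–10.
Chen vs Mbeki: 3+3+3+4+3 = 16 for Chen, 13 for Mbeki — Chen by 16–13.
Quinn vs Mbeki: Quinn preferred on 6+3+3+3 = 15 ballots; Quinn wins 15–14.
Every candidate loses at least once (Weber loses to Chen; Chen loses to Quinn; Quinn loses to Weber; Mbeki loses to Weber). The majority relation contains the cycle Weber beats Quinn beats Chen beats Weber, so there is no Condorcet winner.

none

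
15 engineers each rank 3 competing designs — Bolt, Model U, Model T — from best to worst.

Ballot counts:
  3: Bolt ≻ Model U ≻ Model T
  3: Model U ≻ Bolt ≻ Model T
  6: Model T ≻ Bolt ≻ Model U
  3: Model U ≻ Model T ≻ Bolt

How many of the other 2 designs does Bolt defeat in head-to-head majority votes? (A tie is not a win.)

Bolt against each rival (15 engineers):
Bolt–Model U: Bolt 9–6.
Bolt vs Model T: Bolt is ranked higher on 3+3 = 6 ballots, Model T on 9. Model T wins 9–6.
Bolt beats Model U; loses to Model T — 1 pairwise win.

1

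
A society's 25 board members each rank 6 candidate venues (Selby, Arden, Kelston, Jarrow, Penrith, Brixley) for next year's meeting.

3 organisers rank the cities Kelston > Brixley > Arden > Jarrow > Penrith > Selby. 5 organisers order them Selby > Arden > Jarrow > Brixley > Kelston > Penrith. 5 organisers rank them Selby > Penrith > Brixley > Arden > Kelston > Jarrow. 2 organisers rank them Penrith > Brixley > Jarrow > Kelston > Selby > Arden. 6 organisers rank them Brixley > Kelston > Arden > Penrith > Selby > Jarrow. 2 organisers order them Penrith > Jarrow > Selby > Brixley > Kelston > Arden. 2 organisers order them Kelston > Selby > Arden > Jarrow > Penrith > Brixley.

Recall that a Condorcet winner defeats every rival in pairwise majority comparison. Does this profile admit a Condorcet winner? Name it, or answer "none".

Check each pair by majority over 25 ballots:
Selby vs Arden: Selby preferred on 5+5+2+2+2 = 16 ballots; Selby wins 16–9.
Selby vs Kelston: Kelston, 13–12.
Selby vs Jarrow: Selby wins 18–7.
Selby vs Penrith: Penrith wins 13–12.
Selby–Brixley: Selby 14–11.
Arden vs Kelston: Arden preferred on 5+5 = 10 ballots; Kelston wins 15–10.
Arden vs Jarrow: Arden wins 21–4.
Arden vs Penrith: 3+5+6+2 = 16 for Arden, 9 for Penrith — Arden by 16–9.
Arden vs Brixley: 5+2 = 7 for Arden, 18 for Brixley — Brixley by 18–7.
Kelston vs Jarrow: 16 to 9, Kelston.
Kelston–Penrith: Kelston 16–9.
Kelston vs Brixley: 5 to 20, Brixley.
Jarrow vs Penrith: 3+5+2 = 10 for Jarrow, 15 for Penrith — Penrith by 15–10.
Jarrow vs Brixley: Brixley, 16–9.
Penrith vs Brixley: Brixley, 14–11.
Every city loses at least once (Selby loses to Kelston; Arden loses to Selby; Kelston loses to Brixley; Jarrow loses to Selby; Penrith loses to Arden; Brixley loses to Selby). The majority relation contains the cycle Selby → Arden → Penrith → Selby, so there is no Condorcet winner.

none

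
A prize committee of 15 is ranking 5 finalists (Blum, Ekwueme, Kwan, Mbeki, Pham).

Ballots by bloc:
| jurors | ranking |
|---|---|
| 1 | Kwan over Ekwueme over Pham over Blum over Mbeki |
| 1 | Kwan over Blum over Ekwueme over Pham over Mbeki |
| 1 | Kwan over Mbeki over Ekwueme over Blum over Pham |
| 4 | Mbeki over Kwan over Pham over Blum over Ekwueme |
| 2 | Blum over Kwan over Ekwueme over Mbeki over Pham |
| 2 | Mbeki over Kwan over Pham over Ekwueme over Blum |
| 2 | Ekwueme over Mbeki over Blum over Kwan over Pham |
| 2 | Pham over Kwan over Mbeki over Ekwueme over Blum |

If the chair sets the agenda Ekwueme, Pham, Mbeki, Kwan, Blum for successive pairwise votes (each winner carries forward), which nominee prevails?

Mbeki

Round 1: Ekwueme vs Pham — 7–8, Pham advances.
Round 2: Pham vs Mbeki — 4–11, Mbeki advances.
Round 3: Mbeki vs Kwan — 8–7, Mbeki advances.
Round 4: Mbeki vs Blum — 11–4, Mbeki advances.
The agenda winner is Mbeki.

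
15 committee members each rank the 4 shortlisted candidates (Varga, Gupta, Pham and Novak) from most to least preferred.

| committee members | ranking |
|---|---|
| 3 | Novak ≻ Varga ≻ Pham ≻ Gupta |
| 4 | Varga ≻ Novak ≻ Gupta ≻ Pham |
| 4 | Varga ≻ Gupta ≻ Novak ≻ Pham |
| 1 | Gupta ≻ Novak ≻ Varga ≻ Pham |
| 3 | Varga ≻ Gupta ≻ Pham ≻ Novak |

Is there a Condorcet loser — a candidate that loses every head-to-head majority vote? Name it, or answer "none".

Head-to-head results (15 committee members):
Varga vs Gupta: Varga wins 14–1.
Varga vs Pham: Varga wins 15–0.
Varga vs Novak: Varga preferred on 4+4+3 = 11 ballots; Varga wins 11–4.
Gupta vs Pham: Gupta wins 12–3.
Gupta–Novak: Gupta 8–7.
Pham–Novak: Novak 12–3.
Pham loses to every other candidate — it is the Condorcet loser.

Pham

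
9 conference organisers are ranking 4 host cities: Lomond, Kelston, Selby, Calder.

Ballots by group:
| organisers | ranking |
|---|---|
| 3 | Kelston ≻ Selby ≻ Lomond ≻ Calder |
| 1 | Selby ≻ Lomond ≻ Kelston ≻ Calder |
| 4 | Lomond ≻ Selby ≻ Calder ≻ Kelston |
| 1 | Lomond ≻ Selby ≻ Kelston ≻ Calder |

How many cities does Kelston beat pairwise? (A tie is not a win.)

Kelston against each rival (9 organisers):
Kelston–Lomond: Lomond 6–3.
Kelston vs Selby: Selby, 6–3.
Kelston vs Calder: 3+1+1 = 5 for Kelston, 4 for Calder — Kelston by 5–4.
Kelston beats Calder; loses to Lomond, Selby — 1 pairwise win.

1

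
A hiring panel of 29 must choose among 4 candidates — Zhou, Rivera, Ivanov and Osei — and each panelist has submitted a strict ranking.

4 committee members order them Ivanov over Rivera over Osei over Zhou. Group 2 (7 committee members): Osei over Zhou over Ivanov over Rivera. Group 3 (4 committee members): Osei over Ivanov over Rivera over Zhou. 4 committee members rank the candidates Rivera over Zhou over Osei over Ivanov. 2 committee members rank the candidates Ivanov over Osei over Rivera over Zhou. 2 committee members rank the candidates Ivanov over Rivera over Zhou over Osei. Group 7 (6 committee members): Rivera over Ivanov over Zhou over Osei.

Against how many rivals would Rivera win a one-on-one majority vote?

Rivera against each rival (29 committee members):
Rivera vs Zhou: Rivera, 22–7.
Rivera vs Ivanov: 10 to 19, Ivanov.
Rivera vs Osei: 4+4+2+6 = 16 for Rivera, 13 for Osei — Rivera by 16–13.
Rivera beats Zhou, Osei; loses to Ivanov — 2 pairwise wins.

2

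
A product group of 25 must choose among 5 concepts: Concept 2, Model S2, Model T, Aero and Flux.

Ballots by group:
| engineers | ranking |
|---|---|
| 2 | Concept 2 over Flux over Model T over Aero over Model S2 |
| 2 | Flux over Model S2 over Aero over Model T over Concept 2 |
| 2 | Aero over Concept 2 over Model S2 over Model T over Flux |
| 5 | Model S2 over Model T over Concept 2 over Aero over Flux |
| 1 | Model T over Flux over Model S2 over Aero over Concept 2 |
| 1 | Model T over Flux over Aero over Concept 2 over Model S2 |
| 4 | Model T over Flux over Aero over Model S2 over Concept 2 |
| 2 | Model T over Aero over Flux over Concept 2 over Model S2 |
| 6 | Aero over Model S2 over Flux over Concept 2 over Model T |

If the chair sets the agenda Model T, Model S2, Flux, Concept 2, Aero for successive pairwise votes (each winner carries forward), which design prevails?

Round 1: Model T vs Model S2 — 10–15, Model S2 advances.
Round 2: Model S2 vs Flux — 13–12, Model S2 advances.
Round 3: Model S2 vs Concept 2 — 18–7, Model S2 advances.
Round 4: Model S2 vs Aero — 8–17, Aero advances.
The agenda winner is Aero.

Aero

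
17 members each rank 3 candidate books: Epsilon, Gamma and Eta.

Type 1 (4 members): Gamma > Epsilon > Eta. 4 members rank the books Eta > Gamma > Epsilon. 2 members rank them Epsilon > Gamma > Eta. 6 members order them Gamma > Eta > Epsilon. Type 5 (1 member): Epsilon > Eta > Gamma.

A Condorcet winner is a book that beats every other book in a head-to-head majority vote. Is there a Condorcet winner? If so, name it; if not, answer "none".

Gamma

Check each pair by majority over 17 ballots:
Epsilon vs Gamma: Gamma wins 14–3.
Epsilon vs Eta: Epsilon preferred on 4+2+1 = 7 ballots; Eta wins 10–7.
Gamma vs Eta: 12 to 5, Gamma.
Only Gamma has no losses; Gamma is the Condorcet winner.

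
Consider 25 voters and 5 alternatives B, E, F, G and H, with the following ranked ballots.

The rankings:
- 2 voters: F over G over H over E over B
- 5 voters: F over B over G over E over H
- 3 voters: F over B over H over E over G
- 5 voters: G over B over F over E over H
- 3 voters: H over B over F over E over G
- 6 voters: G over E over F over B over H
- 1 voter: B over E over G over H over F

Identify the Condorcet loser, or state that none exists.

Pairwise majorities:
B vs E: B wins 17–8.
B vs F: 9 to 16, F.
B vs G: B is ranked higher on 5+3+3+1 = 12 ballots, G on 13. G wins 13–12.
B vs H: B preferred on 5+3+5+6+1 = 20 ballots; B wins 20–5.
E vs F: 7 to 18, F.
E vs G: 7 to 18, G.
E vs H: E preferred on 5+5+6+1 = 17 ballots; E wins 17–8.
F vs G: F wins 13–12.
F–H: F 21–4.
G vs H: 2+5+5+6+1 = 19 for G, 6 for H — G by 19–6.
Only H has no wins; H is the Condorcet loser.

H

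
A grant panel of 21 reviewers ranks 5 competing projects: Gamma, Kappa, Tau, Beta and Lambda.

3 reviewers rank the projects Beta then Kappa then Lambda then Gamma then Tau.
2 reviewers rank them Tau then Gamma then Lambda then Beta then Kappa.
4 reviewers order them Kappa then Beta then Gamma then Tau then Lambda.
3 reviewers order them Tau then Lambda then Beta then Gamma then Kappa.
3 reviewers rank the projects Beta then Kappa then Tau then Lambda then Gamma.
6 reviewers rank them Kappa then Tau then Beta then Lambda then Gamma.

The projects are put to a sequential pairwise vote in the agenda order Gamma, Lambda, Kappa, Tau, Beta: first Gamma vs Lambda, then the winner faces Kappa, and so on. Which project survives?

Round 1: Gamma vs Lambda — 6–15, Lambda advances.
Round 2: Lambda vs Kappa — 5–16, Kappa advances.
Round 3: Kappa vs Tau — 16–5, Kappa advances.
Round 4: Kappa vs Beta — 10–11, Beta advances.
Beta survives the agenda.

Beta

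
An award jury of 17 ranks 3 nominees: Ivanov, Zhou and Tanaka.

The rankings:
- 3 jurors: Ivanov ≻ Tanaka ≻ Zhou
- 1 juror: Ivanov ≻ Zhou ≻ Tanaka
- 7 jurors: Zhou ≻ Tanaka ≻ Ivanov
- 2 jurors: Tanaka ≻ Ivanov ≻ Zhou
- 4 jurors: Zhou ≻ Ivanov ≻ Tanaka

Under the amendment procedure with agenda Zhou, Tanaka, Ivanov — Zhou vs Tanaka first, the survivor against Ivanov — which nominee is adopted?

Round 1: Zhou vs Tanaka — 12–5, Zhou advances.
Round 2: Zhou vs Ivanov — 11–6, Zhou advances.
The agenda winner is Zhou.

Zhou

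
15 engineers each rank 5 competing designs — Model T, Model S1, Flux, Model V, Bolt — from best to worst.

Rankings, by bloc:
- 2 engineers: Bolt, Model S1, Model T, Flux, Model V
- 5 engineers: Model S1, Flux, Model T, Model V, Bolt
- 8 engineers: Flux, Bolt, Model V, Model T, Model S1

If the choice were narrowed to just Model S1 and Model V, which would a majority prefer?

Model V

Ballots ranking Model S1 above Model V: 2 + 5 = 7.
Ballots ranking Model V above Model S1: 15 − 7 = 8.
Model V wins the head-to-head 8–7.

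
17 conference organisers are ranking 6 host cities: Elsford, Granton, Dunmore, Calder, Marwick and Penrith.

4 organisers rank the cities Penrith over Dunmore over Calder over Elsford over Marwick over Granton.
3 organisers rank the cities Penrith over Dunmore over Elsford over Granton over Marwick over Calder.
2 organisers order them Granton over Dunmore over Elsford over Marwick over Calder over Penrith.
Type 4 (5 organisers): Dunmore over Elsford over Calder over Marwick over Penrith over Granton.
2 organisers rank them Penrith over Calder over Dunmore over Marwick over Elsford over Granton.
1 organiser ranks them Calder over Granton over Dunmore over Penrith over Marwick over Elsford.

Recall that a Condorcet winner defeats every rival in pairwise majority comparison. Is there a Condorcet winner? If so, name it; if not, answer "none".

Head-to-head results (17 organisers):
Elsford vs Granton: Elsford, 14–3.
Elsford–Dunmore: Dunmore 17–0.
Elsford–Calder: Elsford 10–7.
Elsford vs Marwick: Elsford wins 14–3.
Elsford–Penrith: Penrith 10–7.
Granton vs Dunmore: Dunmore, 14–3.
Granton vs Calder: Calder, 12–5.
Granton vs Marwick: Marwick, 11–6.
Granton vs Penrith: Penrith, 14–3.
Dunmore vs Calder: Dunmore wins 14–3.
Dunmore vs Marwick: Dunmore wins 17–0.
Dunmore–Penrith: Penrith 9–8.
Calder–Marwick: Calder 12–5.
Calder vs Penrith: Penrith, 9–8.
Marwick vs Penrith: Penrith, 10–7.
Penrith beats each of Elsford, Granton, Dunmore, Calder, Marwick — Penrith is the Condorcet winner.

Penrith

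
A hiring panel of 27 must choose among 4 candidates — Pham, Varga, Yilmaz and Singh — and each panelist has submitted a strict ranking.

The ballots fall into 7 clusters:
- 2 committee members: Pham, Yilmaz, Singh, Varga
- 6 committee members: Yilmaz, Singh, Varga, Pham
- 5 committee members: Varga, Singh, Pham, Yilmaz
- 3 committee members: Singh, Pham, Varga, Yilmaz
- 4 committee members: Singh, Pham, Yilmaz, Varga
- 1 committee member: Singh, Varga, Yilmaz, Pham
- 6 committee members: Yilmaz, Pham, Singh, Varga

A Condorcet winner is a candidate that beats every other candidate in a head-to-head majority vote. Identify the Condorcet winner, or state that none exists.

Pairwise majorities:
Pham vs Varga: Pham, 15–12.
Pham vs Yilmaz: Pham wins 14–13.
Pham vs Singh: Singh wins 19–8.
Varga vs Yilmaz: Yilmaz wins 18–9.
Varga vs Singh: Varga preferred on 5 ballots; Singh wins 22–5.
Yilmaz–Singh: Yilmaz 14–13.
No candidate is unbeaten: Pham loses to Singh; Varga loses to Pham; Yilmaz loses to Pham; Singh loses to Yilmaz. In particular Pham → Yilmaz → Singh → Pham is a majority cycle — no Condorcet winner exists.

none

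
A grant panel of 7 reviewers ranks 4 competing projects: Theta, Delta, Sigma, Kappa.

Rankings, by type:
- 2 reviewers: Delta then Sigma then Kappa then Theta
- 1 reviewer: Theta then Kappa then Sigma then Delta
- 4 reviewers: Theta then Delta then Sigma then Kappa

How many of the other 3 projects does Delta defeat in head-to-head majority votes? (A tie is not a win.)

2

Delta against each rival (7 reviewers):
Delta vs Theta: Theta wins 5–2.
Delta vs Sigma: 2+4 = 6 for Delta, 1 for Sigma — Delta by 6–1.
Delta vs Kappa: 2+4 = 6 for Delta, 1 for Kappa — Delta by 6–1.
Delta beats Sigma, Kappa; loses to Theta — 2 pairwise wins.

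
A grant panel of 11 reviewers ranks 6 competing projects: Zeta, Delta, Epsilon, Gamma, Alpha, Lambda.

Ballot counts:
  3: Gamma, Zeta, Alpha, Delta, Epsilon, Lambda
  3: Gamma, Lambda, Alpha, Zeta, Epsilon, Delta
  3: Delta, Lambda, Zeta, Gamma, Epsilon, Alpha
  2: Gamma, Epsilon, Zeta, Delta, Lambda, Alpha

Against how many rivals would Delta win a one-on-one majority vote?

Delta against each rival (11 reviewers):
Delta vs Zeta: Zeta, 8–3.
Delta vs Epsilon: Delta wins 6–5.
Delta vs Gamma: 3 to 8, Gamma.
Delta vs Alpha: Delta preferred on 3+2 = 5 ballots; Alpha wins 6–5.
Delta vs Lambda: Delta, 8–3.
Delta beats Epsilon, Lambda; loses to Zeta, Gamma, Alpha — 2 pairwise wins.

2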